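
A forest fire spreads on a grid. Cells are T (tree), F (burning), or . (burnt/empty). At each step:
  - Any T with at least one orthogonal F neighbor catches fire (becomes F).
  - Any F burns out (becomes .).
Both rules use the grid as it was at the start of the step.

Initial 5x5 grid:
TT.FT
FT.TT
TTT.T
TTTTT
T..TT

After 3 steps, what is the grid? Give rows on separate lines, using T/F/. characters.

Step 1: 5 trees catch fire, 2 burn out
  FT..F
  .F.FT
  FTT.T
  TTTTT
  T..TT
Step 2: 4 trees catch fire, 5 burn out
  .F...
  ....F
  .FT.T
  FTTTT
  T..TT
Step 3: 4 trees catch fire, 4 burn out
  .....
  .....
  ..F.F
  .FTTT
  F..TT

.....
.....
..F.F
.FTTT
F..TT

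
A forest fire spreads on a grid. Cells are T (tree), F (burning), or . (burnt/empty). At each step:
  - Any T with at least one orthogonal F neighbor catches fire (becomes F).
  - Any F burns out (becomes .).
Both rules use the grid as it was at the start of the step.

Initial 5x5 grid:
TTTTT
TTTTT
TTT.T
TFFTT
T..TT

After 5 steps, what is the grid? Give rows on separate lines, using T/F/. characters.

Step 1: 4 trees catch fire, 2 burn out
  TTTTT
  TTTTT
  TFF.T
  F..FT
  T..TT
Step 2: 6 trees catch fire, 4 burn out
  TTTTT
  TFFTT
  F...T
  ....F
  F..FT
Step 3: 6 trees catch fire, 6 burn out
  TFFTT
  F..FT
  ....F
  .....
  ....F
Step 4: 3 trees catch fire, 6 burn out
  F..FT
  ....F
  .....
  .....
  .....
Step 5: 1 trees catch fire, 3 burn out
  ....F
  .....
  .....
  .....
  .....

....F
.....
.....
.....
.....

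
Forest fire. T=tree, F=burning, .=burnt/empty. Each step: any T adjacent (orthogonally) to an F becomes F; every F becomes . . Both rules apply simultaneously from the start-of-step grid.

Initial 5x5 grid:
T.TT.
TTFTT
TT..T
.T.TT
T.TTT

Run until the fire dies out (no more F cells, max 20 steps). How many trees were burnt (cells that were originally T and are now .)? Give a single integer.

Answer: 16

Derivation:
Step 1: +3 fires, +1 burnt (F count now 3)
Step 2: +4 fires, +3 burnt (F count now 4)
Step 3: +4 fires, +4 burnt (F count now 4)
Step 4: +1 fires, +4 burnt (F count now 1)
Step 5: +2 fires, +1 burnt (F count now 2)
Step 6: +1 fires, +2 burnt (F count now 1)
Step 7: +1 fires, +1 burnt (F count now 1)
Step 8: +0 fires, +1 burnt (F count now 0)
Fire out after step 8
Initially T: 17, now '.': 24
Total burnt (originally-T cells now '.'): 16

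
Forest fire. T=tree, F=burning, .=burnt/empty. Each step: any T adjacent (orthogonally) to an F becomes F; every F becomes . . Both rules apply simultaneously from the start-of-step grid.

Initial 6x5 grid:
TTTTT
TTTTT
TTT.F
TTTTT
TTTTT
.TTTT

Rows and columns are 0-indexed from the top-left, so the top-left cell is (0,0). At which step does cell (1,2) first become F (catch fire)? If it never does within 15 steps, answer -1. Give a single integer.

Step 1: cell (1,2)='T' (+2 fires, +1 burnt)
Step 2: cell (1,2)='T' (+4 fires, +2 burnt)
Step 3: cell (1,2)='F' (+5 fires, +4 burnt)
  -> target ignites at step 3
Step 4: cell (1,2)='.' (+6 fires, +5 burnt)
Step 5: cell (1,2)='.' (+6 fires, +6 burnt)
Step 6: cell (1,2)='.' (+4 fires, +6 burnt)
Step 7: cell (1,2)='.' (+0 fires, +4 burnt)
  fire out at step 7

3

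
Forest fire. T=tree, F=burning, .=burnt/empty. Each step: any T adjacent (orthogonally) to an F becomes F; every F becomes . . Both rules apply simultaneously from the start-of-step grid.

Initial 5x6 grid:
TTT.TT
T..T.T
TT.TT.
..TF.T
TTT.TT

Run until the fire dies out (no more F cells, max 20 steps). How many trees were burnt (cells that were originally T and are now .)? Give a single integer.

Step 1: +2 fires, +1 burnt (F count now 2)
Step 2: +3 fires, +2 burnt (F count now 3)
Step 3: +1 fires, +3 burnt (F count now 1)
Step 4: +1 fires, +1 burnt (F count now 1)
Step 5: +0 fires, +1 burnt (F count now 0)
Fire out after step 5
Initially T: 19, now '.': 18
Total burnt (originally-T cells now '.'): 7

Answer: 7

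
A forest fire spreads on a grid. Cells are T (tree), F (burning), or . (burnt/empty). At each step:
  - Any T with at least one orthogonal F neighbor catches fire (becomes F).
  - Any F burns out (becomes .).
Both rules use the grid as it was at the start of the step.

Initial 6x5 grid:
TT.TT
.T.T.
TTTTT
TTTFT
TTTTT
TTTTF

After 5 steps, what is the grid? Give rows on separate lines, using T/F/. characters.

Step 1: 6 trees catch fire, 2 burn out
  TT.TT
  .T.T.
  TTTFT
  TTF.F
  TTTFF
  TTTF.
Step 2: 6 trees catch fire, 6 burn out
  TT.TT
  .T.F.
  TTF.F
  TF...
  TTF..
  TTF..
Step 3: 5 trees catch fire, 6 burn out
  TT.FT
  .T...
  TF...
  F....
  TF...
  TF...
Step 4: 5 trees catch fire, 5 burn out
  TT..F
  .F...
  F....
  .....
  F....
  F....
Step 5: 1 trees catch fire, 5 burn out
  TF...
  .....
  .....
  .....
  .....
  .....

TF...
.....
.....
.....
.....
.....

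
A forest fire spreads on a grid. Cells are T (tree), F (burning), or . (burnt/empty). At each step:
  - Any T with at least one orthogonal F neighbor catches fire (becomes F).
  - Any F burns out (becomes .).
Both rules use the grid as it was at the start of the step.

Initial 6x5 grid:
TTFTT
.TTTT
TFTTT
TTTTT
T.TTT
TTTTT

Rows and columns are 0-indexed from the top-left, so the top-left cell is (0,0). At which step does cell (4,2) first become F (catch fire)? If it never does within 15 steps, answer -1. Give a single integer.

Step 1: cell (4,2)='T' (+7 fires, +2 burnt)
Step 2: cell (4,2)='T' (+6 fires, +7 burnt)
Step 3: cell (4,2)='F' (+5 fires, +6 burnt)
  -> target ignites at step 3
Step 4: cell (4,2)='.' (+4 fires, +5 burnt)
Step 5: cell (4,2)='.' (+3 fires, +4 burnt)
Step 6: cell (4,2)='.' (+1 fires, +3 burnt)
Step 7: cell (4,2)='.' (+0 fires, +1 burnt)
  fire out at step 7

3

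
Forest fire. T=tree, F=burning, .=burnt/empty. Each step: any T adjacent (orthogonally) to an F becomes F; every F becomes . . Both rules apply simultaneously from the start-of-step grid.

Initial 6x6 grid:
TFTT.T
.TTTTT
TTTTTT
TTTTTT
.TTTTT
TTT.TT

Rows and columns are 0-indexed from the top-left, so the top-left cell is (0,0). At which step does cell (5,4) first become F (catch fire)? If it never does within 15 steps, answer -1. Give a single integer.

Step 1: cell (5,4)='T' (+3 fires, +1 burnt)
Step 2: cell (5,4)='T' (+3 fires, +3 burnt)
Step 3: cell (5,4)='T' (+4 fires, +3 burnt)
Step 4: cell (5,4)='T' (+5 fires, +4 burnt)
Step 5: cell (5,4)='T' (+5 fires, +5 burnt)
Step 6: cell (5,4)='T' (+6 fires, +5 burnt)
Step 7: cell (5,4)='T' (+2 fires, +6 burnt)
Step 8: cell (5,4)='F' (+2 fires, +2 burnt)
  -> target ignites at step 8
Step 9: cell (5,4)='.' (+1 fires, +2 burnt)
Step 10: cell (5,4)='.' (+0 fires, +1 burnt)
  fire out at step 10

8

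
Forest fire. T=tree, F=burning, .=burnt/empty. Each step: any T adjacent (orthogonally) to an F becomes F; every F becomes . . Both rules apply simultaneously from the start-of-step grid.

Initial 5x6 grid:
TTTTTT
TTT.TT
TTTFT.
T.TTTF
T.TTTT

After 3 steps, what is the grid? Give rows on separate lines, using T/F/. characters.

Step 1: 5 trees catch fire, 2 burn out
  TTTTTT
  TTT.TT
  TTF.F.
  T.TFF.
  T.TTTF
Step 2: 6 trees catch fire, 5 burn out
  TTTTTT
  TTF.FT
  TF....
  T.F...
  T.TFF.
Step 3: 6 trees catch fire, 6 burn out
  TTFTFT
  TF...F
  F.....
  T.....
  T.F...

TTFTFT
TF...F
F.....
T.....
T.F...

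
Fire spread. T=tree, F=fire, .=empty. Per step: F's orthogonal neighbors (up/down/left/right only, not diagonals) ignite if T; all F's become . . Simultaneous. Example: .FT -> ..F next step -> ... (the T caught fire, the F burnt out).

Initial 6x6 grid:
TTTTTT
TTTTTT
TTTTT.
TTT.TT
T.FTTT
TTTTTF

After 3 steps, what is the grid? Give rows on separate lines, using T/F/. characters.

Step 1: 5 trees catch fire, 2 burn out
  TTTTTT
  TTTTTT
  TTTTT.
  TTF.TT
  T..FTF
  TTFTF.
Step 2: 6 trees catch fire, 5 burn out
  TTTTTT
  TTTTTT
  TTFTT.
  TF..TF
  T...F.
  TF.F..
Step 3: 6 trees catch fire, 6 burn out
  TTTTTT
  TTFTTT
  TF.FT.
  F...F.
  T.....
  F.....

TTTTTT
TTFTTT
TF.FT.
F...F.
T.....
F.....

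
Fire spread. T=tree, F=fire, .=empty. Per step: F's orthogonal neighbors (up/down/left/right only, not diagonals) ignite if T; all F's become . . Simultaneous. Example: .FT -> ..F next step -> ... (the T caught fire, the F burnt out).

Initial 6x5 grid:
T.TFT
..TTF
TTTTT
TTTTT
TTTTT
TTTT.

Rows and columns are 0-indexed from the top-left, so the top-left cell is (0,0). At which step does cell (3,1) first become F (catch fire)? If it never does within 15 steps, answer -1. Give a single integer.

Step 1: cell (3,1)='T' (+4 fires, +2 burnt)
Step 2: cell (3,1)='T' (+3 fires, +4 burnt)
Step 3: cell (3,1)='T' (+3 fires, +3 burnt)
Step 4: cell (3,1)='T' (+3 fires, +3 burnt)
Step 5: cell (3,1)='F' (+4 fires, +3 burnt)
  -> target ignites at step 5
Step 6: cell (3,1)='.' (+3 fires, +4 burnt)
Step 7: cell (3,1)='.' (+2 fires, +3 burnt)
Step 8: cell (3,1)='.' (+1 fires, +2 burnt)
Step 9: cell (3,1)='.' (+0 fires, +1 burnt)
  fire out at step 9

5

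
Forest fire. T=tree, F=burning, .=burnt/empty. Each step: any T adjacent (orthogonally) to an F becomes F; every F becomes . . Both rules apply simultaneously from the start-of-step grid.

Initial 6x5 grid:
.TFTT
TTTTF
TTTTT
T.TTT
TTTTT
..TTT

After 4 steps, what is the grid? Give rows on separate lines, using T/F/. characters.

Step 1: 6 trees catch fire, 2 burn out
  .F.FF
  TTFF.
  TTTTF
  T.TTT
  TTTTT
  ..TTT
Step 2: 4 trees catch fire, 6 burn out
  .....
  TF...
  TTFF.
  T.TTF
  TTTTT
  ..TTT
Step 3: 5 trees catch fire, 4 burn out
  .....
  F....
  TF...
  T.FF.
  TTTTF
  ..TTT
Step 4: 4 trees catch fire, 5 burn out
  .....
  .....
  F....
  T....
  TTFF.
  ..TTF

.....
.....
F....
T....
TTFF.
..TTF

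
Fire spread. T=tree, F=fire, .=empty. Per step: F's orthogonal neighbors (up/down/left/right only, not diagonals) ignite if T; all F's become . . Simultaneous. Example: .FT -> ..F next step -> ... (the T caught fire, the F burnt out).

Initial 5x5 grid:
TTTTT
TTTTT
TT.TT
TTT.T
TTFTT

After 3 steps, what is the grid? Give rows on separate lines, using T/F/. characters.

Step 1: 3 trees catch fire, 1 burn out
  TTTTT
  TTTTT
  TT.TT
  TTF.T
  TF.FT
Step 2: 3 trees catch fire, 3 burn out
  TTTTT
  TTTTT
  TT.TT
  TF..T
  F...F
Step 3: 3 trees catch fire, 3 burn out
  TTTTT
  TTTTT
  TF.TT
  F...F
  .....

TTTTT
TTTTT
TF.TT
F...F
.....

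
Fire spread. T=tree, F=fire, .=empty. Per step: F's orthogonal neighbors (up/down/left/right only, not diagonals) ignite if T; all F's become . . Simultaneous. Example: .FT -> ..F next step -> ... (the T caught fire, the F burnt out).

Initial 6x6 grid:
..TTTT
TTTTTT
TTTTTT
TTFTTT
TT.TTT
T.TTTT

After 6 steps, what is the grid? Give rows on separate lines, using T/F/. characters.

Step 1: 3 trees catch fire, 1 burn out
  ..TTTT
  TTTTTT
  TTFTTT
  TF.FTT
  TT.TTT
  T.TTTT
Step 2: 7 trees catch fire, 3 burn out
  ..TTTT
  TTFTTT
  TF.FTT
  F...FT
  TF.FTT
  T.TTTT
Step 3: 9 trees catch fire, 7 burn out
  ..FTTT
  TF.FTT
  F...FT
  .....F
  F...FT
  T.TFTT
Step 4: 8 trees catch fire, 9 burn out
  ...FTT
  F...FT
  .....F
  ......
  .....F
  F.F.FT
Step 5: 3 trees catch fire, 8 burn out
  ....FT
  .....F
  ......
  ......
  ......
  .....F
Step 6: 1 trees catch fire, 3 burn out
  .....F
  ......
  ......
  ......
  ......
  ......

.....F
......
......
......
......
......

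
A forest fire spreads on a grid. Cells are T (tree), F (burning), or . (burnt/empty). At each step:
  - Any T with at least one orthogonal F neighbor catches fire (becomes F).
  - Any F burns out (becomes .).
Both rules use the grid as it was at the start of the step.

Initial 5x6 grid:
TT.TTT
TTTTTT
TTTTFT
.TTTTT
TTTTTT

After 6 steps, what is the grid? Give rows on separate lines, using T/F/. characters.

Step 1: 4 trees catch fire, 1 burn out
  TT.TTT
  TTTTFT
  TTTF.F
  .TTTFT
  TTTTTT
Step 2: 7 trees catch fire, 4 burn out
  TT.TFT
  TTTF.F
  TTF...
  .TTF.F
  TTTTFT
Step 3: 7 trees catch fire, 7 burn out
  TT.F.F
  TTF...
  TF....
  .TF...
  TTTF.F
Step 4: 4 trees catch fire, 7 burn out
  TT....
  TF....
  F.....
  .F....
  TTF...
Step 5: 3 trees catch fire, 4 burn out
  TF....
  F.....
  ......
  ......
  TF....
Step 6: 2 trees catch fire, 3 burn out
  F.....
  ......
  ......
  ......
  F.....

F.....
......
......
......
F.....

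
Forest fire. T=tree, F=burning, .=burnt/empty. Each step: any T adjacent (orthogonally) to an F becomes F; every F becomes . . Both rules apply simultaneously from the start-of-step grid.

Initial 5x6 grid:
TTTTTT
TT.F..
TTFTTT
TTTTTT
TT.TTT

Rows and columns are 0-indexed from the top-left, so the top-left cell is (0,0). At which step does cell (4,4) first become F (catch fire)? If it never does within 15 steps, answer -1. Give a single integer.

Step 1: cell (4,4)='T' (+4 fires, +2 burnt)
Step 2: cell (4,4)='T' (+7 fires, +4 burnt)
Step 3: cell (4,4)='T' (+8 fires, +7 burnt)
Step 4: cell (4,4)='F' (+4 fires, +8 burnt)
  -> target ignites at step 4
Step 5: cell (4,4)='.' (+1 fires, +4 burnt)
Step 6: cell (4,4)='.' (+0 fires, +1 burnt)
  fire out at step 6

4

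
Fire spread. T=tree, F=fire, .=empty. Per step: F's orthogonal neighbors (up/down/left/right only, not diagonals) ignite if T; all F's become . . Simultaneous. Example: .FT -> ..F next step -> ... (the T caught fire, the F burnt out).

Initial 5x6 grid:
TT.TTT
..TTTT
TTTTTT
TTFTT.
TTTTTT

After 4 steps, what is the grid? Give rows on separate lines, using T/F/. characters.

Step 1: 4 trees catch fire, 1 burn out
  TT.TTT
  ..TTTT
  TTFTTT
  TF.FT.
  TTFTTT
Step 2: 7 trees catch fire, 4 burn out
  TT.TTT
  ..FTTT
  TF.FTT
  F...F.
  TF.FTT
Step 3: 5 trees catch fire, 7 burn out
  TT.TTT
  ...FTT
  F...FT
  ......
  F...FT
Step 4: 4 trees catch fire, 5 burn out
  TT.FTT
  ....FT
  .....F
  ......
  .....F

TT.FTT
....FT
.....F
......
.....F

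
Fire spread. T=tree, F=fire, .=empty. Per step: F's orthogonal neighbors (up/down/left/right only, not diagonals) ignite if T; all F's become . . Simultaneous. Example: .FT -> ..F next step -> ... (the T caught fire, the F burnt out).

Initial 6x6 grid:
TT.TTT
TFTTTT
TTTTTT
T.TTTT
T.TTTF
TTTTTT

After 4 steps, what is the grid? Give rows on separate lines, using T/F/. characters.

Step 1: 7 trees catch fire, 2 burn out
  TF.TTT
  F.FTTT
  TFTTTT
  T.TTTF
  T.TTF.
  TTTTTF
Step 2: 8 trees catch fire, 7 burn out
  F..TTT
  ...FTT
  F.FTTF
  T.TTF.
  T.TF..
  TTTTF.
Step 3: 10 trees catch fire, 8 burn out
  ...FTT
  ....FF
  ...FF.
  F.FF..
  T.F...
  TTTF..
Step 4: 4 trees catch fire, 10 burn out
  ....FF
  ......
  ......
  ......
  F.....
  TTF...

....FF
......
......
......
F.....
TTF...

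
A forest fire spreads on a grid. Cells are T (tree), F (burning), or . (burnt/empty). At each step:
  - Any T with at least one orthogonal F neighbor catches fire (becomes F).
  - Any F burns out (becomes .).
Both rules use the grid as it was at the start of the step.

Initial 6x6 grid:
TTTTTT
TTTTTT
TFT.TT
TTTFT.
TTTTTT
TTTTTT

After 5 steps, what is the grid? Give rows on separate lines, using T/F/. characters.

Step 1: 7 trees catch fire, 2 burn out
  TTTTTT
  TFTTTT
  F.F.TT
  TFF.F.
  TTTFTT
  TTTTTT
Step 2: 9 trees catch fire, 7 burn out
  TFTTTT
  F.FTTT
  ....FT
  F.....
  TFF.FT
  TTTFTT
Step 3: 10 trees catch fire, 9 burn out
  F.FTTT
  ...FFT
  .....F
  ......
  F....F
  TFF.FT
Step 4: 5 trees catch fire, 10 burn out
  ...FFT
  .....F
  ......
  ......
  ......
  F....F
Step 5: 1 trees catch fire, 5 burn out
  .....F
  ......
  ......
  ......
  ......
  ......

.....F
......
......
......
......
......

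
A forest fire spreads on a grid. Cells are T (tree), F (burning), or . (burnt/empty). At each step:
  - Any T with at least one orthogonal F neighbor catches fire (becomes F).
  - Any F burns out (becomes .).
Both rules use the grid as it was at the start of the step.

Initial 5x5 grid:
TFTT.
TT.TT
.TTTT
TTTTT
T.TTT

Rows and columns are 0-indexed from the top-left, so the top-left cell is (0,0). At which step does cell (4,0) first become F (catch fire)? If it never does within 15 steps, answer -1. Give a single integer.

Step 1: cell (4,0)='T' (+3 fires, +1 burnt)
Step 2: cell (4,0)='T' (+3 fires, +3 burnt)
Step 3: cell (4,0)='T' (+3 fires, +3 burnt)
Step 4: cell (4,0)='T' (+4 fires, +3 burnt)
Step 5: cell (4,0)='F' (+4 fires, +4 burnt)
  -> target ignites at step 5
Step 6: cell (4,0)='.' (+2 fires, +4 burnt)
Step 7: cell (4,0)='.' (+1 fires, +2 burnt)
Step 8: cell (4,0)='.' (+0 fires, +1 burnt)
  fire out at step 8

5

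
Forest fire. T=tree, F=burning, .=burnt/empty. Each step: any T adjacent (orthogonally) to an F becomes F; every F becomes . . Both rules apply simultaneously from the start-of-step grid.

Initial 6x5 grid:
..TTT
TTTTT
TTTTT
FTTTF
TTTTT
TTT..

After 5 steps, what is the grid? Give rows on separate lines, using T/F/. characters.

Step 1: 6 trees catch fire, 2 burn out
  ..TTT
  TTTTT
  FTTTF
  .FTF.
  FTTTF
  TTT..
Step 2: 8 trees catch fire, 6 burn out
  ..TTT
  FTTTF
  .FTF.
  ..F..
  .FTF.
  FTT..
Step 3: 6 trees catch fire, 8 burn out
  ..TTF
  .FTF.
  ..F..
  .....
  ..F..
  .FT..
Step 4: 3 trees catch fire, 6 burn out
  ..TF.
  ..F..
  .....
  .....
  .....
  ..F..
Step 5: 1 trees catch fire, 3 burn out
  ..F..
  .....
  .....
  .....
  .....
  .....

..F..
.....
.....
.....
.....
.....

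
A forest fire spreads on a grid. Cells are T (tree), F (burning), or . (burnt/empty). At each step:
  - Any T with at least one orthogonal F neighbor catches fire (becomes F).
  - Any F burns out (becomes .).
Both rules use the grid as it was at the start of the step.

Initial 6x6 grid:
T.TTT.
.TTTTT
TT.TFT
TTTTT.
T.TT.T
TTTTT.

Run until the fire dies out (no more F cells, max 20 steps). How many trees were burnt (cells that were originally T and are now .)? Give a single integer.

Step 1: +4 fires, +1 burnt (F count now 4)
Step 2: +4 fires, +4 burnt (F count now 4)
Step 3: +4 fires, +4 burnt (F count now 4)
Step 4: +5 fires, +4 burnt (F count now 5)
Step 5: +4 fires, +5 burnt (F count now 4)
Step 6: +3 fires, +4 burnt (F count now 3)
Step 7: +1 fires, +3 burnt (F count now 1)
Step 8: +0 fires, +1 burnt (F count now 0)
Fire out after step 8
Initially T: 27, now '.': 34
Total burnt (originally-T cells now '.'): 25

Answer: 25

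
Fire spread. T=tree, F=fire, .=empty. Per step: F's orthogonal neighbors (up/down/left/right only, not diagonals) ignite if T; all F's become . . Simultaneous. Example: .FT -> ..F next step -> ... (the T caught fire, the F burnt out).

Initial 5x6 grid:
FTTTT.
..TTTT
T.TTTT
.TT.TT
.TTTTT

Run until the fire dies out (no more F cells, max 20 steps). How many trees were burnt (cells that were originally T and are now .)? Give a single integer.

Answer: 21

Derivation:
Step 1: +1 fires, +1 burnt (F count now 1)
Step 2: +1 fires, +1 burnt (F count now 1)
Step 3: +2 fires, +1 burnt (F count now 2)
Step 4: +3 fires, +2 burnt (F count now 3)
Step 5: +3 fires, +3 burnt (F count now 3)
Step 6: +4 fires, +3 burnt (F count now 4)
Step 7: +4 fires, +4 burnt (F count now 4)
Step 8: +2 fires, +4 burnt (F count now 2)
Step 9: +1 fires, +2 burnt (F count now 1)
Step 10: +0 fires, +1 burnt (F count now 0)
Fire out after step 10
Initially T: 22, now '.': 29
Total burnt (originally-T cells now '.'): 21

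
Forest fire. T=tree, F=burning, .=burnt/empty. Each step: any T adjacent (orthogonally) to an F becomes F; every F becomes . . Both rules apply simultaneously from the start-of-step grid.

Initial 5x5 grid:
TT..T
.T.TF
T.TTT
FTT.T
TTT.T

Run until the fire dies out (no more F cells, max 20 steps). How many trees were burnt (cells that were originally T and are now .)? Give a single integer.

Answer: 13

Derivation:
Step 1: +6 fires, +2 burnt (F count now 6)
Step 2: +4 fires, +6 burnt (F count now 4)
Step 3: +3 fires, +4 burnt (F count now 3)
Step 4: +0 fires, +3 burnt (F count now 0)
Fire out after step 4
Initially T: 16, now '.': 22
Total burnt (originally-T cells now '.'): 13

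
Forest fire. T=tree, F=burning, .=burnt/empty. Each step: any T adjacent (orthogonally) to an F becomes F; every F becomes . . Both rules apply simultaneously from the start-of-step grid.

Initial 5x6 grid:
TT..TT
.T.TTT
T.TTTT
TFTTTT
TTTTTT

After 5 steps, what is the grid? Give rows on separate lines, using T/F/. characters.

Step 1: 3 trees catch fire, 1 burn out
  TT..TT
  .T.TTT
  T.TTTT
  F.FTTT
  TFTTTT
Step 2: 5 trees catch fire, 3 burn out
  TT..TT
  .T.TTT
  F.FTTT
  ...FTT
  F.FTTT
Step 3: 3 trees catch fire, 5 burn out
  TT..TT
  .T.TTT
  ...FTT
  ....FT
  ...FTT
Step 4: 4 trees catch fire, 3 burn out
  TT..TT
  .T.FTT
  ....FT
  .....F
  ....FT
Step 5: 3 trees catch fire, 4 burn out
  TT..TT
  .T..FT
  .....F
  ......
  .....F

TT..TT
.T..FT
.....F
......
.....F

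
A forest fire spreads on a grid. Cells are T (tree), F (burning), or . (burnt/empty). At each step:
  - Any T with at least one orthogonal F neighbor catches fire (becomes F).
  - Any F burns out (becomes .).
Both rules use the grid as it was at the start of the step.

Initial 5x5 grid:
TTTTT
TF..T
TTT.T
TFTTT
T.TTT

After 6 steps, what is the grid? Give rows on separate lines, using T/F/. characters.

Step 1: 5 trees catch fire, 2 burn out
  TFTTT
  F...T
  TFT.T
  F.FTT
  T.TTT
Step 2: 7 trees catch fire, 5 burn out
  F.FTT
  ....T
  F.F.T
  ...FT
  F.FTT
Step 3: 3 trees catch fire, 7 burn out
  ...FT
  ....T
  ....T
  ....F
  ...FT
Step 4: 3 trees catch fire, 3 burn out
  ....F
  ....T
  ....F
  .....
  ....F
Step 5: 1 trees catch fire, 3 burn out
  .....
  ....F
  .....
  .....
  .....
Step 6: 0 trees catch fire, 1 burn out
  .....
  .....
  .....
  .....
  .....

.....
.....
.....
.....
.....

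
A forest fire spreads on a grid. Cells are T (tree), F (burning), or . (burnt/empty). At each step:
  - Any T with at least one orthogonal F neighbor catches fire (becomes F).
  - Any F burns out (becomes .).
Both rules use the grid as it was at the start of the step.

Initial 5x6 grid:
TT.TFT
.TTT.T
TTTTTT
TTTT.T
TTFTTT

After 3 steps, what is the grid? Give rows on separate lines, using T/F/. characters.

Step 1: 5 trees catch fire, 2 burn out
  TT.F.F
  .TTT.T
  TTTTTT
  TTFT.T
  TF.FTT
Step 2: 7 trees catch fire, 5 burn out
  TT....
  .TTF.F
  TTFTTT
  TF.F.T
  F...FT
Step 3: 6 trees catch fire, 7 burn out
  TT....
  .TF...
  TF.FTF
  F....T
  .....F

TT....
.TF...
TF.FTF
F....T
.....F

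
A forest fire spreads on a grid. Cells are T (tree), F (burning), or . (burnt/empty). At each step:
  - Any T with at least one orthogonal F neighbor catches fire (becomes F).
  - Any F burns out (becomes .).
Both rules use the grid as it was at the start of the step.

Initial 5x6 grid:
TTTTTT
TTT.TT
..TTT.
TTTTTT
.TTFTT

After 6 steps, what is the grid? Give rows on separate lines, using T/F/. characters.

Step 1: 3 trees catch fire, 1 burn out
  TTTTTT
  TTT.TT
  ..TTT.
  TTTFTT
  .TF.FT
Step 2: 5 trees catch fire, 3 burn out
  TTTTTT
  TTT.TT
  ..TFT.
  TTF.FT
  .F...F
Step 3: 4 trees catch fire, 5 burn out
  TTTTTT
  TTT.TT
  ..F.F.
  TF...F
  ......
Step 4: 3 trees catch fire, 4 burn out
  TTTTTT
  TTF.FT
  ......
  F.....
  ......
Step 5: 4 trees catch fire, 3 burn out
  TTFTFT
  TF...F
  ......
  ......
  ......
Step 6: 4 trees catch fire, 4 burn out
  TF.F.F
  F.....
  ......
  ......
  ......

TF.F.F
F.....
......
......
......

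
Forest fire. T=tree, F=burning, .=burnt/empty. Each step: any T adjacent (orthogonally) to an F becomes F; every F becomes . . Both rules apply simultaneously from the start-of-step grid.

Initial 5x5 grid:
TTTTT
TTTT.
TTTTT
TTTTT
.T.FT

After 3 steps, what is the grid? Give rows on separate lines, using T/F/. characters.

Step 1: 2 trees catch fire, 1 burn out
  TTTTT
  TTTT.
  TTTTT
  TTTFT
  .T..F
Step 2: 3 trees catch fire, 2 burn out
  TTTTT
  TTTT.
  TTTFT
  TTF.F
  .T...
Step 3: 4 trees catch fire, 3 burn out
  TTTTT
  TTTF.
  TTF.F
  TF...
  .T...

TTTTT
TTTF.
TTF.F
TF...
.T...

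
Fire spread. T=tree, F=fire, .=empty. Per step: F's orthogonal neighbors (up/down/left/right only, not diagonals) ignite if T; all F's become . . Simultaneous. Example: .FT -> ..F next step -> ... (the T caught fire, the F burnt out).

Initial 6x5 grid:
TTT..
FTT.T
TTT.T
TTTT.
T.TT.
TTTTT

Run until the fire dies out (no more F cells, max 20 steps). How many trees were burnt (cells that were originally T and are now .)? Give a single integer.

Answer: 20

Derivation:
Step 1: +3 fires, +1 burnt (F count now 3)
Step 2: +4 fires, +3 burnt (F count now 4)
Step 3: +4 fires, +4 burnt (F count now 4)
Step 4: +2 fires, +4 burnt (F count now 2)
Step 5: +3 fires, +2 burnt (F count now 3)
Step 6: +2 fires, +3 burnt (F count now 2)
Step 7: +1 fires, +2 burnt (F count now 1)
Step 8: +1 fires, +1 burnt (F count now 1)
Step 9: +0 fires, +1 burnt (F count now 0)
Fire out after step 9
Initially T: 22, now '.': 28
Total burnt (originally-T cells now '.'): 20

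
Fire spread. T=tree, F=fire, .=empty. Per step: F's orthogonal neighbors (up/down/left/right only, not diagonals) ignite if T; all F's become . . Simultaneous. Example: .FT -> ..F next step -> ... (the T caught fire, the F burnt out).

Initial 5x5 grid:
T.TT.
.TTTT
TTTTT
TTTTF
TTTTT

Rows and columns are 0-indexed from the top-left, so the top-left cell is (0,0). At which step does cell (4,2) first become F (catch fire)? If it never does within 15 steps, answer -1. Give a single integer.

Step 1: cell (4,2)='T' (+3 fires, +1 burnt)
Step 2: cell (4,2)='T' (+4 fires, +3 burnt)
Step 3: cell (4,2)='F' (+4 fires, +4 burnt)
  -> target ignites at step 3
Step 4: cell (4,2)='.' (+5 fires, +4 burnt)
Step 5: cell (4,2)='.' (+4 fires, +5 burnt)
Step 6: cell (4,2)='.' (+0 fires, +4 burnt)
  fire out at step 6

3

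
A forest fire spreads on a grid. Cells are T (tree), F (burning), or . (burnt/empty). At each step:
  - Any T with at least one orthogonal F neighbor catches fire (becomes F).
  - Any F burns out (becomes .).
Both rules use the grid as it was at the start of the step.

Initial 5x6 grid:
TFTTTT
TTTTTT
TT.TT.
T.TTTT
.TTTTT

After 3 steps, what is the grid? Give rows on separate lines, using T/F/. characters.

Step 1: 3 trees catch fire, 1 burn out
  F.FTTT
  TFTTTT
  TT.TT.
  T.TTTT
  .TTTTT
Step 2: 4 trees catch fire, 3 burn out
  ...FTT
  F.FTTT
  TF.TT.
  T.TTTT
  .TTTTT
Step 3: 3 trees catch fire, 4 burn out
  ....FT
  ...FTT
  F..TT.
  T.TTTT
  .TTTTT

....FT
...FTT
F..TT.
T.TTTT
.TTTTT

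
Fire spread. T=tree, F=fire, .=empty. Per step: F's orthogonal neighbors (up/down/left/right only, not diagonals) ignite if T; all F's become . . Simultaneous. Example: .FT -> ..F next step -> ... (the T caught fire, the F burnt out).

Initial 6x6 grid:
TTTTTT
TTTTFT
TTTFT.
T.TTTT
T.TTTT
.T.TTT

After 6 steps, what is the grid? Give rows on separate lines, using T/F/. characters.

Step 1: 6 trees catch fire, 2 burn out
  TTTTFT
  TTTF.F
  TTF.F.
  T.TFTT
  T.TTTT
  .T.TTT
Step 2: 7 trees catch fire, 6 burn out
  TTTF.F
  TTF...
  TF....
  T.F.FT
  T.TFTT
  .T.TTT
Step 3: 7 trees catch fire, 7 burn out
  TTF...
  TF....
  F.....
  T....F
  T.F.FT
  .T.FTT
Step 4: 5 trees catch fire, 7 burn out
  TF....
  F.....
  ......
  F.....
  T....F
  .T..FT
Step 5: 3 trees catch fire, 5 burn out
  F.....
  ......
  ......
  ......
  F.....
  .T...F
Step 6: 0 trees catch fire, 3 burn out
  ......
  ......
  ......
  ......
  ......
  .T....

......
......
......
......
......
.T....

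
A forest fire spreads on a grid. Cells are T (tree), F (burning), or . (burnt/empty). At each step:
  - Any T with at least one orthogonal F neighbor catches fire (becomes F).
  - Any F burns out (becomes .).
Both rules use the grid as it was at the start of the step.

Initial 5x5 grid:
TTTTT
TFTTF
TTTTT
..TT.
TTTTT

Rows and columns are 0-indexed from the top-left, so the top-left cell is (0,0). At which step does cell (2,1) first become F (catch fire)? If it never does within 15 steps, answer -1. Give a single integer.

Step 1: cell (2,1)='F' (+7 fires, +2 burnt)
  -> target ignites at step 1
Step 2: cell (2,1)='.' (+6 fires, +7 burnt)
Step 3: cell (2,1)='.' (+2 fires, +6 burnt)
Step 4: cell (2,1)='.' (+2 fires, +2 burnt)
Step 5: cell (2,1)='.' (+2 fires, +2 burnt)
Step 6: cell (2,1)='.' (+1 fires, +2 burnt)
Step 7: cell (2,1)='.' (+0 fires, +1 burnt)
  fire out at step 7

1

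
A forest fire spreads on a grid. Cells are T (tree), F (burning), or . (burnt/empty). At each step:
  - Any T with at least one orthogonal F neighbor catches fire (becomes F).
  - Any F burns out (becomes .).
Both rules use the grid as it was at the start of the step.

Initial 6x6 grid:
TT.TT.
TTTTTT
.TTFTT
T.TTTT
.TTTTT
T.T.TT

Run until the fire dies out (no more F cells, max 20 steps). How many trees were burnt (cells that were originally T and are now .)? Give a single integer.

Answer: 26

Derivation:
Step 1: +4 fires, +1 burnt (F count now 4)
Step 2: +8 fires, +4 burnt (F count now 8)
Step 3: +6 fires, +8 burnt (F count now 6)
Step 4: +6 fires, +6 burnt (F count now 6)
Step 5: +2 fires, +6 burnt (F count now 2)
Step 6: +0 fires, +2 burnt (F count now 0)
Fire out after step 6
Initially T: 28, now '.': 34
Total burnt (originally-T cells now '.'): 26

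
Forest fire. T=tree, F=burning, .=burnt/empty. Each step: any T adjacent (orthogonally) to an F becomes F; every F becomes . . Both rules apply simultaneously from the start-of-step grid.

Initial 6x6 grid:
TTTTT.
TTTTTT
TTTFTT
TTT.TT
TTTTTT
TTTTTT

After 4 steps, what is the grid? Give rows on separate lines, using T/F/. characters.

Step 1: 3 trees catch fire, 1 burn out
  TTTTT.
  TTTFTT
  TTF.FT
  TTT.TT
  TTTTTT
  TTTTTT
Step 2: 7 trees catch fire, 3 burn out
  TTTFT.
  TTF.FT
  TF...F
  TTF.FT
  TTTTTT
  TTTTTT
Step 3: 9 trees catch fire, 7 burn out
  TTF.F.
  TF...F
  F.....
  TF...F
  TTFTFT
  TTTTTT
Step 4: 8 trees catch fire, 9 burn out
  TF....
  F.....
  ......
  F.....
  TF.F.F
  TTFTFT

TF....
F.....
......
F.....
TF.F.F
TTFTFT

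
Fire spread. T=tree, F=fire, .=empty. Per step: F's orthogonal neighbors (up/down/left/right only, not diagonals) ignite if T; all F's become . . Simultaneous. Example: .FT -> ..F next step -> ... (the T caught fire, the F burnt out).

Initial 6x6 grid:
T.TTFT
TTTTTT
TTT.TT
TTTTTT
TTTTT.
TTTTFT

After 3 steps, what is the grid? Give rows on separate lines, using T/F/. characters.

Step 1: 6 trees catch fire, 2 burn out
  T.TF.F
  TTTTFT
  TTT.TT
  TTTTTT
  TTTTF.
  TTTF.F
Step 2: 7 trees catch fire, 6 burn out
  T.F...
  TTTF.F
  TTT.FT
  TTTTFT
  TTTF..
  TTF...
Step 3: 6 trees catch fire, 7 burn out
  T.....
  TTF...
  TTT..F
  TTTF.F
  TTF...
  TF....

T.....
TTF...
TTT..F
TTTF.F
TTF...
TF....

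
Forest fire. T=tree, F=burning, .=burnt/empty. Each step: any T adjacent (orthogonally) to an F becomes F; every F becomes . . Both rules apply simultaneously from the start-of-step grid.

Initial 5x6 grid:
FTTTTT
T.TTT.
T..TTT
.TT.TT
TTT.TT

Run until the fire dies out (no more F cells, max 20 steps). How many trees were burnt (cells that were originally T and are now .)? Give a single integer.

Answer: 17

Derivation:
Step 1: +2 fires, +1 burnt (F count now 2)
Step 2: +2 fires, +2 burnt (F count now 2)
Step 3: +2 fires, +2 burnt (F count now 2)
Step 4: +2 fires, +2 burnt (F count now 2)
Step 5: +3 fires, +2 burnt (F count now 3)
Step 6: +1 fires, +3 burnt (F count now 1)
Step 7: +2 fires, +1 burnt (F count now 2)
Step 8: +2 fires, +2 burnt (F count now 2)
Step 9: +1 fires, +2 burnt (F count now 1)
Step 10: +0 fires, +1 burnt (F count now 0)
Fire out after step 10
Initially T: 22, now '.': 25
Total burnt (originally-T cells now '.'): 17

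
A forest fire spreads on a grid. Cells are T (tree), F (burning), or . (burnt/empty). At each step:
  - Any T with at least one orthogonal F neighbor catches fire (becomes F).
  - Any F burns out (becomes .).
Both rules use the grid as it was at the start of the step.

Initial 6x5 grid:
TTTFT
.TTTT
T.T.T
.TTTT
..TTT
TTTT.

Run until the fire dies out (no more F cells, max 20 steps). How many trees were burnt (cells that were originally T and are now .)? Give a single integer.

Step 1: +3 fires, +1 burnt (F count now 3)
Step 2: +3 fires, +3 burnt (F count now 3)
Step 3: +4 fires, +3 burnt (F count now 4)
Step 4: +2 fires, +4 burnt (F count now 2)
Step 5: +4 fires, +2 burnt (F count now 4)
Step 6: +2 fires, +4 burnt (F count now 2)
Step 7: +2 fires, +2 burnt (F count now 2)
Step 8: +1 fires, +2 burnt (F count now 1)
Step 9: +0 fires, +1 burnt (F count now 0)
Fire out after step 9
Initially T: 22, now '.': 29
Total burnt (originally-T cells now '.'): 21

Answer: 21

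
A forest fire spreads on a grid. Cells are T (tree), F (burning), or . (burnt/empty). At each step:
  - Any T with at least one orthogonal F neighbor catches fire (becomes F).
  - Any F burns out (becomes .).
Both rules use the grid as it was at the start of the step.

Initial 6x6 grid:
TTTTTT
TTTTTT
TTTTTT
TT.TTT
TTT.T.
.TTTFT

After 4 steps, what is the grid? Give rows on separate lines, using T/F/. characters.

Step 1: 3 trees catch fire, 1 burn out
  TTTTTT
  TTTTTT
  TTTTTT
  TT.TTT
  TTT.F.
  .TTF.F
Step 2: 2 trees catch fire, 3 burn out
  TTTTTT
  TTTTTT
  TTTTTT
  TT.TFT
  TTT...
  .TF...
Step 3: 5 trees catch fire, 2 burn out
  TTTTTT
  TTTTTT
  TTTTFT
  TT.F.F
  TTF...
  .F....
Step 4: 4 trees catch fire, 5 burn out
  TTTTTT
  TTTTFT
  TTTF.F
  TT....
  TF....
  ......

TTTTTT
TTTTFT
TTTF.F
TT....
TF....
......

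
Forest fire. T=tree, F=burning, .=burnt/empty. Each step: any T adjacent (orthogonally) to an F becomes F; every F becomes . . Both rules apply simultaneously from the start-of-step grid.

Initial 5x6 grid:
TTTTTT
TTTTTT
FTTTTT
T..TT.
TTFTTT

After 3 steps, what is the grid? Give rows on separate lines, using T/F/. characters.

Step 1: 5 trees catch fire, 2 burn out
  TTTTTT
  FTTTTT
  .FTTTT
  F..TT.
  TF.FTT
Step 2: 6 trees catch fire, 5 burn out
  FTTTTT
  .FTTTT
  ..FTTT
  ...FT.
  F...FT
Step 3: 5 trees catch fire, 6 burn out
  .FTTTT
  ..FTTT
  ...FTT
  ....F.
  .....F

.FTTTT
..FTTT
...FTT
....F.
.....F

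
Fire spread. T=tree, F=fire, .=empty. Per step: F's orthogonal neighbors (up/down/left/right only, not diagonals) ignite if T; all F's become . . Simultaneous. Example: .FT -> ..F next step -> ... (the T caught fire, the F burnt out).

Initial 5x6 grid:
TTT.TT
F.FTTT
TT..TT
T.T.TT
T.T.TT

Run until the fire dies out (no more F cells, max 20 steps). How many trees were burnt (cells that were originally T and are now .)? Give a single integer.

Step 1: +4 fires, +2 burnt (F count now 4)
Step 2: +4 fires, +4 burnt (F count now 4)
Step 3: +4 fires, +4 burnt (F count now 4)
Step 4: +3 fires, +4 burnt (F count now 3)
Step 5: +2 fires, +3 burnt (F count now 2)
Step 6: +1 fires, +2 burnt (F count now 1)
Step 7: +0 fires, +1 burnt (F count now 0)
Fire out after step 7
Initially T: 20, now '.': 28
Total burnt (originally-T cells now '.'): 18

Answer: 18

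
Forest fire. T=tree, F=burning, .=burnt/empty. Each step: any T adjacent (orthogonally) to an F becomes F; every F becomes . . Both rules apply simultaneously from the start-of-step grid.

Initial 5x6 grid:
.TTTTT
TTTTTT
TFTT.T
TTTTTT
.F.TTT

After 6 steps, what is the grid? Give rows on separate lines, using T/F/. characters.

Step 1: 4 trees catch fire, 2 burn out
  .TTTTT
  TFTTTT
  F.FT.T
  TFTTTT
  ...TTT
Step 2: 6 trees catch fire, 4 burn out
  .FTTTT
  F.FTTT
  ...F.T
  F.FTTT
  ...TTT
Step 3: 3 trees catch fire, 6 burn out
  ..FTTT
  ...FTT
  .....T
  ...FTT
  ...TTT
Step 4: 4 trees catch fire, 3 burn out
  ...FTT
  ....FT
  .....T
  ....FT
  ...FTT
Step 5: 4 trees catch fire, 4 burn out
  ....FT
  .....F
  .....T
  .....F
  ....FT
Step 6: 3 trees catch fire, 4 burn out
  .....F
  ......
  .....F
  ......
  .....F

.....F
......
.....F
......
.....F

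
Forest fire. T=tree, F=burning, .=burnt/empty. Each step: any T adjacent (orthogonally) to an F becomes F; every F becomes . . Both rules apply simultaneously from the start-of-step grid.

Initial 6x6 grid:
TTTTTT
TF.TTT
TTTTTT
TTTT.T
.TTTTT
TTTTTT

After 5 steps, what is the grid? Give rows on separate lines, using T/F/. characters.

Step 1: 3 trees catch fire, 1 burn out
  TFTTTT
  F..TTT
  TFTTTT
  TTTT.T
  .TTTTT
  TTTTTT
Step 2: 5 trees catch fire, 3 burn out
  F.FTTT
  ...TTT
  F.FTTT
  TFTT.T
  .TTTTT
  TTTTTT
Step 3: 5 trees catch fire, 5 burn out
  ...FTT
  ...TTT
  ...FTT
  F.FT.T
  .FTTTT
  TTTTTT
Step 4: 6 trees catch fire, 5 burn out
  ....FT
  ...FTT
  ....FT
  ...F.T
  ..FTTT
  TFTTTT
Step 5: 6 trees catch fire, 6 burn out
  .....F
  ....FT
  .....F
  .....T
  ...FTT
  F.FTTT

.....F
....FT
.....F
.....T
...FTT
F.FTTT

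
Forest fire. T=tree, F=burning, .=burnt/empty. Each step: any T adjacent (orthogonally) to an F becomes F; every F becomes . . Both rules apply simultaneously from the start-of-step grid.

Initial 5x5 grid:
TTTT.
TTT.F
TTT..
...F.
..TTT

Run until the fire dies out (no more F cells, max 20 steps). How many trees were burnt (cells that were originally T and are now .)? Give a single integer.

Answer: 3

Derivation:
Step 1: +1 fires, +2 burnt (F count now 1)
Step 2: +2 fires, +1 burnt (F count now 2)
Step 3: +0 fires, +2 burnt (F count now 0)
Fire out after step 3
Initially T: 13, now '.': 15
Total burnt (originally-T cells now '.'): 3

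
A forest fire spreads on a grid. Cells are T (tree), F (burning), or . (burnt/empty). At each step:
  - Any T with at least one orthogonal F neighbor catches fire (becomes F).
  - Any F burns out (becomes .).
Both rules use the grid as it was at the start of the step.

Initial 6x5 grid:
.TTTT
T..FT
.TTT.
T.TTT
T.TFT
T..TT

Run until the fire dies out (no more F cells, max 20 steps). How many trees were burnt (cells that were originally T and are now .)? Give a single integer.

Step 1: +7 fires, +2 burnt (F count now 7)
Step 2: +6 fires, +7 burnt (F count now 6)
Step 3: +2 fires, +6 burnt (F count now 2)
Step 4: +0 fires, +2 burnt (F count now 0)
Fire out after step 4
Initially T: 19, now '.': 26
Total burnt (originally-T cells now '.'): 15

Answer: 15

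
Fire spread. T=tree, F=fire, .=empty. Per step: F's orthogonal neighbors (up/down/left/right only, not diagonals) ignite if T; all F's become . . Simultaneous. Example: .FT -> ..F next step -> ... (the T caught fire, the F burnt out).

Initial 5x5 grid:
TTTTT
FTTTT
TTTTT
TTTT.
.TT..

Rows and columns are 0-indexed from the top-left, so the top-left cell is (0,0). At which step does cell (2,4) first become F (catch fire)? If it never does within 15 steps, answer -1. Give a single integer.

Step 1: cell (2,4)='T' (+3 fires, +1 burnt)
Step 2: cell (2,4)='T' (+4 fires, +3 burnt)
Step 3: cell (2,4)='T' (+4 fires, +4 burnt)
Step 4: cell (2,4)='T' (+5 fires, +4 burnt)
Step 5: cell (2,4)='F' (+4 fires, +5 burnt)
  -> target ignites at step 5
Step 6: cell (2,4)='.' (+0 fires, +4 burnt)
  fire out at step 6

5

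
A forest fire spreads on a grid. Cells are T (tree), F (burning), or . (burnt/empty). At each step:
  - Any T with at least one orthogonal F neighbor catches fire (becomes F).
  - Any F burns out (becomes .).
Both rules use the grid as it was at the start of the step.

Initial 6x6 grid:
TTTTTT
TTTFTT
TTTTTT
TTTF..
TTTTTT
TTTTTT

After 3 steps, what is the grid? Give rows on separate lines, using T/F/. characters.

Step 1: 6 trees catch fire, 2 burn out
  TTTFTT
  TTF.FT
  TTTFTT
  TTF...
  TTTFTT
  TTTTTT
Step 2: 10 trees catch fire, 6 burn out
  TTF.FT
  TF...F
  TTF.FT
  TF....
  TTF.FT
  TTTFTT
Step 3: 10 trees catch fire, 10 burn out
  TF...F
  F.....
  TF...F
  F.....
  TF...F
  TTF.FT

TF...F
F.....
TF...F
F.....
TF...F
TTF.FT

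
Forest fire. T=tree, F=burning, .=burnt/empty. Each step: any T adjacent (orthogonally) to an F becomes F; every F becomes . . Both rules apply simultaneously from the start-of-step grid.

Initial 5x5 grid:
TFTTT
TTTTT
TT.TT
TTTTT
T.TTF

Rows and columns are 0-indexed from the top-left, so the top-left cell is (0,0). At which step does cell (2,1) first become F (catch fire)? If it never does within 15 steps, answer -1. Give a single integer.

Step 1: cell (2,1)='T' (+5 fires, +2 burnt)
Step 2: cell (2,1)='F' (+7 fires, +5 burnt)
  -> target ignites at step 2
Step 3: cell (2,1)='.' (+7 fires, +7 burnt)
Step 4: cell (2,1)='.' (+1 fires, +7 burnt)
Step 5: cell (2,1)='.' (+1 fires, +1 burnt)
Step 6: cell (2,1)='.' (+0 fires, +1 burnt)
  fire out at step 6

2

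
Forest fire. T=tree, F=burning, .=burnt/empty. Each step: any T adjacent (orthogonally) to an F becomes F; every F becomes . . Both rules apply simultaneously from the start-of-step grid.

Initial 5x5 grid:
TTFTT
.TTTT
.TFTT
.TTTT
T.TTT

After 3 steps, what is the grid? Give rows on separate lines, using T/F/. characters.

Step 1: 6 trees catch fire, 2 burn out
  TF.FT
  .TFTT
  .F.FT
  .TFTT
  T.TTT
Step 2: 8 trees catch fire, 6 burn out
  F...F
  .F.FT
  ....F
  .F.FT
  T.FTT
Step 3: 3 trees catch fire, 8 burn out
  .....
  ....F
  .....
  ....F
  T..FT

.....
....F
.....
....F
T..FT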